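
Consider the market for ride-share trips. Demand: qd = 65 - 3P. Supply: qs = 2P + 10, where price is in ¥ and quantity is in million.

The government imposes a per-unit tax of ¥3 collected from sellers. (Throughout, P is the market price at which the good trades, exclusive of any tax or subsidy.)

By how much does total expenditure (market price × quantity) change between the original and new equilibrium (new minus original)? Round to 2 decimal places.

-5.52

Initially, 65 - 3P = 2P + 10, so 55 = 5P and P = 11, q = 32.
Since sellers keep the price net of the tax, the effective supply curve becomes qs = 2P + 4.
Equate the new curves: 65 - 3P = 2P + 4, giving 61 = 5P, P = 12.2, q = 28.4.
Expenditure moves from 11×32 = 352 to 12.2×28.4 = 346.48; change = -5.52.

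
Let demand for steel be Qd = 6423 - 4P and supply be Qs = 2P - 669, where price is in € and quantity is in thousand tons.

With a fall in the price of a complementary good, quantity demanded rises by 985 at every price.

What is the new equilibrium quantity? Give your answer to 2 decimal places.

2023.33

Before the shock: 6423 - 4P = 2P - 669 ⇒ 7092 = 6P ⇒ P = 1182, Q = 1695.
After the shift, demand is Qd = 7408 - 4P and supply is Qs = 2P - 669.
Clearing the new market: 7408 - 4P = 2P - 669, so P = 8077/6 ≈ 1346.1667 and Q = 6070/3 ≈ 2023.3333.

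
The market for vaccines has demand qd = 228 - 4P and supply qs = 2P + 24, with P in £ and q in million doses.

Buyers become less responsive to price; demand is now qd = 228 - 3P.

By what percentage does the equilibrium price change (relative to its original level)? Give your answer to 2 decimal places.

+20.00

Solve the original market: 228 - 4P = 2P + 24, hence P = 34 and q = 92.
With the change applied: demand qd = 228 - 3P, supply qs = 2P + 24.
Equate the new curves: 228 - 3P = 2P + 24, giving 204 = 5P, P = 40.8, q = 105.6.
%ΔP = (40.8 − 34) / 34 × 100 = +20.00%.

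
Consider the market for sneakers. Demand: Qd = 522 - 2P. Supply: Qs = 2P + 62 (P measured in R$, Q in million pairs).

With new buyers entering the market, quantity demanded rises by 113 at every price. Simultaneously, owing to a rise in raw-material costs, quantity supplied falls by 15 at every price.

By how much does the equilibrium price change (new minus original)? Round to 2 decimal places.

Before the shock: 522 - 2P = 2P + 62 ⇒ 460 = 4P ⇒ P = 115, Q = 292.
The shock moves the curves to Qd = 635 - 2P and Qs = 2P + 47.
New equilibrium: 635 - 2P = 2P + 47 ⇒ 588 = 4P ⇒ P = 147, Q = 341.
ΔP = 147 − 115 = +32.00.

+32.00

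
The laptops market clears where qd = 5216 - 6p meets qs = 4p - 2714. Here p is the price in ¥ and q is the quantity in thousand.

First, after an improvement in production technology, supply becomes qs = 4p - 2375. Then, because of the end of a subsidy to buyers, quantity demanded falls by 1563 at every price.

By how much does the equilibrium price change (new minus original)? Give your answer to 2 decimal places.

Before the shock: 5216 - 6p = 4p - 2714 ⇒ 7930 = 10p ⇒ p = 793, q = 458.
With the change applied: demand qd = 3653 - 6p, supply qs = 4p - 2375.
Clearing the new market: 3653 - 6p = 4p - 2375, so p = 602.8 and q = 36.2.
Δp = 602.8 − 793 = -190.20.

-190.20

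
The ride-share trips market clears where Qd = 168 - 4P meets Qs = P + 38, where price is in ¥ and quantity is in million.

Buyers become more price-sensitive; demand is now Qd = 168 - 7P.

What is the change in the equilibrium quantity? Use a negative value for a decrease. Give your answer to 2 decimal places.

-9.75

Initially, 168 - 4P = P + 38, so 130 = 5P and P = 26, Q = 64.
The new curves are Qd = 168 - 7P (demand) and Qs = P + 38 (supply).
New equilibrium: 168 - 7P = P + 38 ⇒ 130 = 8P ⇒ P = 16.25, Q = 54.25.
ΔQ = 54.25 − 64 = -9.75.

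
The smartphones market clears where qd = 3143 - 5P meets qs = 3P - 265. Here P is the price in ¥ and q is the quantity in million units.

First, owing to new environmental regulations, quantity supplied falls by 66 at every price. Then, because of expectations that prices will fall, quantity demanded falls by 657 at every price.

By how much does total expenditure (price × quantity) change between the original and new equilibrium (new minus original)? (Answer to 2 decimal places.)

Before the shock: 3143 - 5P = 3P - 265 ⇒ 3408 = 8P ⇒ P = 426, q = 1013.
The shock moves the curves to qd = 2486 - 5P and qs = 3P - 331.
Setting them equal: 2486 - 5P = 3P - 331 → 2817 = 8P, so P = 352.125 and q = 725.375.
Expenditure moves from 426×1013 = 431538 to 352.125×725.375 = 255422.671875; change = -176115.33.

-176115.33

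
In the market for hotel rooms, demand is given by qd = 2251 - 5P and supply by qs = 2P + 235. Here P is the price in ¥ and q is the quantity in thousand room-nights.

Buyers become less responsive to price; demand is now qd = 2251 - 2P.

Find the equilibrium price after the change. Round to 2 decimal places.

Before the shock: 2251 - 5P = 2P + 235 ⇒ 2016 = 7P ⇒ P = 288, q = 811.
The shock moves the curves to qd = 2251 - 2P and qs = 2P + 235.
Equate the new curves: 2251 - 2P = 2P + 235, giving 2016 = 4P, P = 504, q = 1243.

504.00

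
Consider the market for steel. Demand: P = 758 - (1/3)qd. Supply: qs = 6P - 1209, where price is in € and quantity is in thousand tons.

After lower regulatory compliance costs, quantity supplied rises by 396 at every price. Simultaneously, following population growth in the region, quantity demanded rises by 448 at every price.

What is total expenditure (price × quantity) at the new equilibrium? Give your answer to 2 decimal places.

606317.96

Before the shock: 2274 - 3P = 6P - 1209 ⇒ 3483 = 9P ⇒ P = 387, q = 1113.
After the shift, demand is qd = 2722 - 3P and supply is qs = 6P - 813.
Setting them equal: 2722 - 3P = 6P - 813 → 3535 = 9P, so P = 3535/9 ≈ 392.7778 and q = 4631/3 ≈ 1543.6667.
New expenditure = 392.7778 × 1543.6667 = 606317.96.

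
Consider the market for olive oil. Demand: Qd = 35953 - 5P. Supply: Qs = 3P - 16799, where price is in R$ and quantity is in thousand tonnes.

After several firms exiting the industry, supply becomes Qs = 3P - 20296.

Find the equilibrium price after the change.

Initially, 35953 - 5P = 3P - 16799, so 52752 = 8P and P = 6594, Q = 2983.
The new curves are Qd = 35953 - 5P (demand) and Qs = 3P - 20296 (supply).
Equate the new curves: 35953 - 5P = 3P - 20296, giving 56249 = 8P, P = 7031.125, Q = 797.375.

7031.125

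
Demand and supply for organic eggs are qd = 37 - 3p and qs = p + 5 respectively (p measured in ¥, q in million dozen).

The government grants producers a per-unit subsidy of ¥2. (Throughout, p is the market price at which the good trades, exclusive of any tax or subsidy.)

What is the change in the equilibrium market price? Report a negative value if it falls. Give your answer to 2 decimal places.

-0.50

Before the shock: 37 - 3p = p + 5 ⇒ 32 = 4p ⇒ p = 8, q = 13.
Since sellers receive the price plus the subsidy, the effective supply curve becomes qs = p + 7.
Equate the new curves: 37 - 3p = p + 7, giving 30 = 4p, p = 7.5, q = 14.5.
Δp = 7.5 − 8 = -0.50.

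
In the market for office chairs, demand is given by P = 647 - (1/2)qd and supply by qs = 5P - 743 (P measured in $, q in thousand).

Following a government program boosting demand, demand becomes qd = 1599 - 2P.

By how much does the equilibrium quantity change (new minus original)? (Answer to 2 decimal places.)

Solve the original market: 1294 - 2P = 5P - 743, hence P = 291 and q = 712.
After the shift, demand is qd = 1599 - 2P and supply is qs = 5P - 743.
Clearing the new market: 1599 - 2P = 5P - 743, so P = 2342/7 ≈ 334.5714 and q = 6509/7 ≈ 929.8571.
Δq = 929.8571 − 712 = +217.86.

+217.86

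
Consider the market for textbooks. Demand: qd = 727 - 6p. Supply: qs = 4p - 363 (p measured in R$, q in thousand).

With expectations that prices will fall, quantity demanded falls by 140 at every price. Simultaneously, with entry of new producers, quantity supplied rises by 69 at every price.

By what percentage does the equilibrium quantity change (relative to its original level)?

Before the shock: 727 - 6p = 4p - 363 ⇒ 1090 = 10p ⇒ p = 109, q = 73.
The new curves are qd = 587 - 6p (demand) and qs = 4p - 294 (supply).
Clearing the new market: 587 - 6p = 4p - 294, so p = 88.1 and q = 58.4.
%Δq = (58.4 − 73) / 73 × 100 = -20%.

-20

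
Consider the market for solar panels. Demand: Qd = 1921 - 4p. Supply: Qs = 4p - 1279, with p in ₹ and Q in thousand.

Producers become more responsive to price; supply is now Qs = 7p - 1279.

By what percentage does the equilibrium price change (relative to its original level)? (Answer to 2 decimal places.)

Initially, 1921 - 4p = 4p - 1279, so 3200 = 8p and p = 400, Q = 321.
The new curves are Qd = 1921 - 4p (demand) and Qs = 7p - 1279 (supply).
New equilibrium: 1921 - 4p = 7p - 1279 ⇒ 3200 = 11p ⇒ p = 3200/11 ≈ 290.9091, Q = 8331/11 ≈ 757.3636.
%Δp = (290.9091 − 400) / 400 × 100 = -27.27%.

-27.27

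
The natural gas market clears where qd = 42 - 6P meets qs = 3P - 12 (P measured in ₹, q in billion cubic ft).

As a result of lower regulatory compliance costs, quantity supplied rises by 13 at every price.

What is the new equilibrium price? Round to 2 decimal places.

Before the shock: 42 - 6P = 3P - 12 ⇒ 54 = 9P ⇒ P = 6, q = 6.
After the shift, demand is qd = 42 - 6P and supply is qs = 3P + 1.
Equate the new curves: 42 - 6P = 3P + 1, giving 41 = 9P, P = 41/9 ≈ 4.5556, q = 44/3 ≈ 14.6667.

4.56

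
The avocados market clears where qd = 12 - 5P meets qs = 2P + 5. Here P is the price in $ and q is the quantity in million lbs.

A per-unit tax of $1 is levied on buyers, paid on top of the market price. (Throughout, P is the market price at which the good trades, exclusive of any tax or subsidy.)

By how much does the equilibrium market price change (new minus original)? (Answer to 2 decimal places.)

-0.71

Before the shock: 12 - 5P = 2P + 5 ⇒ 7 = 7P ⇒ P = 1, q = 7.
Since buyers pay the price plus the tax, the effective demand curve becomes qd = 7 - 5P.
Clearing the new market: 7 - 5P = 2P + 5, so P = 2/7 ≈ 0.2857 and q = 39/7 ≈ 5.5714.
ΔP = 0.2857 − 1 = -0.71.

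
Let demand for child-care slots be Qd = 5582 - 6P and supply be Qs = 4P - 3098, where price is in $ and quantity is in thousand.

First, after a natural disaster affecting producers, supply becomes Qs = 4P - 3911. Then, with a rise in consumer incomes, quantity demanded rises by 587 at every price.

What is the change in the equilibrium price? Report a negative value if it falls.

Initially, 5582 - 6P = 4P - 3098, so 8680 = 10P and P = 868, Q = 374.
After the shift, demand is Qd = 6169 - 6P and supply is Qs = 4P - 3911.
Clearing the new market: 6169 - 6P = 4P - 3911, so P = 1008 and Q = 121.
ΔP = 1008 − 868 = +140.

+140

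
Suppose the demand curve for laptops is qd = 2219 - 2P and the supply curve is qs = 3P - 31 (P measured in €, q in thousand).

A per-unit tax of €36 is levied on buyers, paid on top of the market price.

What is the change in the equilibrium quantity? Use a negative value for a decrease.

Original equilibrium: 2219 - 2P = 3P - 31 gives 2250 = 5P, so P = 450 and q = 1319.
Since buyers pay the price plus the tax, the effective demand curve becomes qd = 2147 - 2P.
Equate the new curves: 2147 - 2P = 3P - 31, giving 2178 = 5P, P = 435.6, q = 1275.8.
Δq = 1275.8 − 1319 = -43.2.

-43.2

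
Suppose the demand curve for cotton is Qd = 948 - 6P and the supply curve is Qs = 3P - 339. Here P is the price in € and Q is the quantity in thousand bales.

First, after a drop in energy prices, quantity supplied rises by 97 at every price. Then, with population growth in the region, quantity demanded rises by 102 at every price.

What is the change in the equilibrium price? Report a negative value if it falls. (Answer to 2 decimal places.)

Solve the original market: 948 - 6P = 3P - 339, hence P = 143 and Q = 90.
The shock moves the curves to Qd = 1050 - 6P and Qs = 3P - 242.
Equate the new curves: 1050 - 6P = 3P - 242, giving 1292 = 9P, P = 1292/9 ≈ 143.5556, Q = 566/3 ≈ 188.6667.
ΔP = 143.5556 − 143 = +0.56.

+0.56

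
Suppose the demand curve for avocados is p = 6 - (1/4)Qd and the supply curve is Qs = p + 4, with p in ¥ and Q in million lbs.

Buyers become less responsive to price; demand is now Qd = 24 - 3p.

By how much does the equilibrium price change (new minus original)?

Original equilibrium: 24 - 4p = p + 4 gives 20 = 5p, so p = 4 and Q = 8.
With the change applied: demand Qd = 24 - 3p, supply Qs = p + 4.
Equate the new curves: 24 - 3p = p + 4, giving 20 = 4p, p = 5, Q = 9.
Δp = 5 − 4 = +1.

+1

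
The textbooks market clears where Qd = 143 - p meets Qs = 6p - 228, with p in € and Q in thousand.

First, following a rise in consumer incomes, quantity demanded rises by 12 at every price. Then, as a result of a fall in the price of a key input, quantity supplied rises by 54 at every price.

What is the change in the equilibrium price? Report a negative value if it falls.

Initially, 143 - p = 6p - 228, so 371 = 7p and p = 53, Q = 90.
After the shift, demand is Qd = 155 - p and supply is Qs = 6p - 174.
Setting them equal: 155 - p = 6p - 174 → 329 = 7p, so p = 47 and Q = 108.
Δp = 47 − 53 = -6.

-6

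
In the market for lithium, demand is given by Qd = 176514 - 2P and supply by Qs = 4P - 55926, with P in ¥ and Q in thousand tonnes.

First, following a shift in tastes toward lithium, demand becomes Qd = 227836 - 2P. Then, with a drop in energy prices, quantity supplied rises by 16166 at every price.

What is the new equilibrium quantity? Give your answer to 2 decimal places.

138637.33

Original equilibrium: 176514 - 2P = 4P - 55926 gives 232440 = 6P, so P = 38740 and Q = 99034.
The shock moves the curves to Qd = 227836 - 2P and Qs = 4P - 39760.
New equilibrium: 227836 - 2P = 4P - 39760 ⇒ 267596 = 6P ⇒ P = 133798/3 ≈ 44599.3333, Q = 415912/3 ≈ 138637.3333.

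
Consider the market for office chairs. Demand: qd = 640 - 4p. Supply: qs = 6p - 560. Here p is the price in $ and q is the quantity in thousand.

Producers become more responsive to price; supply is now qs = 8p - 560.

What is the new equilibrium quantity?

240

Solve the original market: 640 - 4p = 6p - 560, hence p = 120 and q = 160.
The shock moves the curves to qd = 640 - 4p and qs = 8p - 560.
Setting them equal: 640 - 4p = 8p - 560 → 1200 = 12p, so p = 100 and q = 240.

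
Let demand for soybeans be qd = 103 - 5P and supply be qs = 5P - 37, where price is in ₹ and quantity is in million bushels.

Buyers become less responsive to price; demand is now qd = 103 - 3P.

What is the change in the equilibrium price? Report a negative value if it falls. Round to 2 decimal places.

+3.50

Initially, 103 - 5P = 5P - 37, so 140 = 10P and P = 14, q = 33.
With the change applied: demand qd = 103 - 3P, supply qs = 5P - 37.
Clearing the new market: 103 - 3P = 5P - 37, so P = 17.5 and q = 50.5.
ΔP = 17.5 − 14 = +3.50.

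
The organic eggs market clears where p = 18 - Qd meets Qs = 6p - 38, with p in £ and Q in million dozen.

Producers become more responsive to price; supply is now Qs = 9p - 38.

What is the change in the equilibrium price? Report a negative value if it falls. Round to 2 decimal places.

-2.40

Solve the original market: 18 - p = 6p - 38, hence p = 8 and Q = 10.
The new curves are Qd = 18 - p (demand) and Qs = 9p - 38 (supply).
Clearing the new market: 18 - p = 9p - 38, so p = 5.6 and Q = 12.4.
Δp = 5.6 − 8 = -2.40.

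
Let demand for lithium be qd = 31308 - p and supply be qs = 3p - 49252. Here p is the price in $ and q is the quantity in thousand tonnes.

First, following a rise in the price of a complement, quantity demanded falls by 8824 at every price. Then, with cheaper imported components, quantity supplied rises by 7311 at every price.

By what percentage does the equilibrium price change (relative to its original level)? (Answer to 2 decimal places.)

-20.03

Original equilibrium: 31308 - p = 3p - 49252 gives 80560 = 4p, so p = 20140 and q = 11168.
The shock moves the curves to qd = 22484 - p and qs = 3p - 41941.
Clearing the new market: 22484 - p = 3p - 41941, so p = 16106.25 and q = 6377.75.
%Δp = (16106.25 − 20140) / 20140 × 100 = -20.03%.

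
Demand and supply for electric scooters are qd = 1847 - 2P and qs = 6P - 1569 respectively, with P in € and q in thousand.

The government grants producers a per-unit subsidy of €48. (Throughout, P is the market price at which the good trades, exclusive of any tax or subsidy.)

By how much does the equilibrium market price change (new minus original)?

-36

Initially, 1847 - 2P = 6P - 1569, so 3416 = 8P and P = 427, q = 993.
Since sellers receive the price plus the subsidy, the effective supply curve becomes qs = 6P - 1281.
Clearing the new market: 1847 - 2P = 6P - 1281, so P = 391 and q = 1065.
ΔP = 391 − 427 = -36.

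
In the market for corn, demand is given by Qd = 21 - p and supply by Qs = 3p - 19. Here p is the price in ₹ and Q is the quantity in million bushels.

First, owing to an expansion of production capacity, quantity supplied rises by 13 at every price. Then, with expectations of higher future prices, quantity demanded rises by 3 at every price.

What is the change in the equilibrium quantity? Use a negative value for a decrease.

Solve the original market: 21 - p = 3p - 19, hence p = 10 and Q = 11.
The shock moves the curves to Qd = 24 - p and Qs = 3p - 6.
New equilibrium: 24 - p = 3p - 6 ⇒ 30 = 4p ⇒ p = 7.5, Q = 16.5.
ΔQ = 16.5 − 11 = +5.5.

+5.5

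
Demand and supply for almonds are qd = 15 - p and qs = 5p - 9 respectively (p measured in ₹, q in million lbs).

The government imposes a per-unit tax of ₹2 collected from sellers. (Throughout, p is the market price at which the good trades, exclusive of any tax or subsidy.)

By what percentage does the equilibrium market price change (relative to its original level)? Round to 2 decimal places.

+41.67

Initially, 15 - p = 5p - 9, so 24 = 6p and p = 4, q = 11.
Since sellers keep the price net of the tax, the effective supply curve becomes qs = 5p - 19.
Clearing the new market: 15 - p = 5p - 19, so p = 17/3 ≈ 5.6667 and q = 28/3 ≈ 9.3333.
%Δp = (5.6667 − 4) / 4 × 100 = +41.67%.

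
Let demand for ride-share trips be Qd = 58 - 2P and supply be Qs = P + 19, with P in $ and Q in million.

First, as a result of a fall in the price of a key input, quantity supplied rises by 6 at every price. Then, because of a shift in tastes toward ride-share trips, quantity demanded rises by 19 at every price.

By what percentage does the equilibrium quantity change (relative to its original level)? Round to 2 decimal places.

Original equilibrium: 58 - 2P = P + 19 gives 39 = 3P, so P = 13 and Q = 32.
The shock moves the curves to Qd = 77 - 2P and Qs = P + 25.
Equate the new curves: 77 - 2P = P + 25, giving 52 = 3P, P = 52/3 ≈ 17.3333, Q = 127/3 ≈ 42.3333.
%ΔQ = (42.3333 − 32) / 32 × 100 = +32.29%.

+32.29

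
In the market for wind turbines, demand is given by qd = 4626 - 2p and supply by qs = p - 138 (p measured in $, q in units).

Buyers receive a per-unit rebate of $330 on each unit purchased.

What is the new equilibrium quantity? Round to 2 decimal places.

1670.00

Initially, 4626 - 2p = p - 138, so 4764 = 3p and p = 1588, q = 1450.
Since buyers' out-of-pocket price is the market price minus the rebate, the effective demand curve becomes qd = 5286 - 2p.
New equilibrium: 5286 - 2p = p - 138 ⇒ 5424 = 3p ⇒ p = 1808, q = 1670.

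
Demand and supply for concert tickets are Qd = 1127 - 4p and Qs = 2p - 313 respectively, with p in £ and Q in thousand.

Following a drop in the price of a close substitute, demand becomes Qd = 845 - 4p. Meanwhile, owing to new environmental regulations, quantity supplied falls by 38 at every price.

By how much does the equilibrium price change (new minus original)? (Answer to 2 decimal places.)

-40.67

Initially, 1127 - 4p = 2p - 313, so 1440 = 6p and p = 240, Q = 167.
The new curves are Qd = 845 - 4p (demand) and Qs = 2p - 351 (supply).
Equate the new curves: 845 - 4p = 2p - 351, giving 1196 = 6p, p = 598/3 ≈ 199.3333, Q = 143/3 ≈ 47.6667.
Δp = 199.3333 − 240 = -40.67.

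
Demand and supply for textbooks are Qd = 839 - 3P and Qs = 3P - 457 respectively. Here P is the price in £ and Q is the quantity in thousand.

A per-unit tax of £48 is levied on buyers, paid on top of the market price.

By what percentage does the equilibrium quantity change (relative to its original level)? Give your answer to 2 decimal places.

-37.70

Before the shock: 839 - 3P = 3P - 457 ⇒ 1296 = 6P ⇒ P = 216, Q = 191.
Since buyers pay the price plus the tax, the effective demand curve becomes Qd = 695 - 3P.
Setting them equal: 695 - 3P = 3P - 457 → 1152 = 6P, so P = 192 and Q = 119.
%ΔQ = (119 − 191) / 191 × 100 = -37.70%.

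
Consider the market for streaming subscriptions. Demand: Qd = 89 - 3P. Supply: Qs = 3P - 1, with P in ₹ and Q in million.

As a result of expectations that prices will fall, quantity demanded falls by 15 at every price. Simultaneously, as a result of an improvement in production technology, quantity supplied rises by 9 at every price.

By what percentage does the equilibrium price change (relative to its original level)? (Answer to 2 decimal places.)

Solve the original market: 89 - 3P = 3P - 1, hence P = 15 and Q = 44.
After the shift, demand is Qd = 74 - 3P and supply is Qs = 3P + 8.
Setting them equal: 74 - 3P = 3P + 8 → 66 = 6P, so P = 11 and Q = 41.
%ΔP = (11 − 15) / 15 × 100 = -26.67%.

-26.67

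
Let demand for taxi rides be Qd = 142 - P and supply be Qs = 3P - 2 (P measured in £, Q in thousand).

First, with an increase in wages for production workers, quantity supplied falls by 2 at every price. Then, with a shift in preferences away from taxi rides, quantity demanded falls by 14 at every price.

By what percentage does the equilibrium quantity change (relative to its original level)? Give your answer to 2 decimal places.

Initially, 142 - P = 3P - 2, so 144 = 4P and P = 36, Q = 106.
The new curves are Qd = 128 - P (demand) and Qs = 3P - 4 (supply).
Equate the new curves: 128 - P = 3P - 4, giving 132 = 4P, P = 33, Q = 95.
%ΔQ = (95 − 106) / 106 × 100 = -10.38%.

-10.38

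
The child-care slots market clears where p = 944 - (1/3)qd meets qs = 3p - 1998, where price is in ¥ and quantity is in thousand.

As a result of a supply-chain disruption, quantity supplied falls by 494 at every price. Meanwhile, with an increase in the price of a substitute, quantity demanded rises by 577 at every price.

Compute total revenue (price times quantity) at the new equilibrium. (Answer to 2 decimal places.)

Original equilibrium: 2832 - 3p = 3p - 1998 gives 4830 = 6p, so p = 805 and q = 417.
With the change applied: demand qd = 3409 - 3p, supply qs = 3p - 2492.
Equate the new curves: 3409 - 3p = 3p - 2492, giving 5901 = 6p, p = 983.5, q = 458.5.
New expenditure = 983.5 × 458.5 = 450934.75.

450934.75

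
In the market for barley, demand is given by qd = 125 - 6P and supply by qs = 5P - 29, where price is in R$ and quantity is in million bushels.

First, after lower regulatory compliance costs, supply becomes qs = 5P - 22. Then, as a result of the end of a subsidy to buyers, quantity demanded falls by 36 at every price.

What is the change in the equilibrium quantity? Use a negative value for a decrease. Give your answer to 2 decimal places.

-12.55

Before the shock: 125 - 6P = 5P - 29 ⇒ 154 = 11P ⇒ P = 14, q = 41.
The new curves are qd = 89 - 6P (demand) and qs = 5P - 22 (supply).
Equate the new curves: 89 - 6P = 5P - 22, giving 111 = 11P, P = 111/11 ≈ 10.0909, q = 313/11 ≈ 28.4545.
Δq = 28.4545 − 41 = -12.55.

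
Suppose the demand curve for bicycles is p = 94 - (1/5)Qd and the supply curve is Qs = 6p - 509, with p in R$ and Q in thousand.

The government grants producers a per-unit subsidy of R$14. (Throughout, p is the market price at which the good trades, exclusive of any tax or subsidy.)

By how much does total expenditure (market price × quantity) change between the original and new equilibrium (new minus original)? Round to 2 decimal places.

+2915.70

Original equilibrium: 470 - 5p = 6p - 509 gives 979 = 11p, so p = 89 and Q = 25.
Since sellers receive the price plus the subsidy, the effective supply curve becomes Qs = 6p - 425.
New equilibrium: 470 - 5p = 6p - 425 ⇒ 895 = 11p ⇒ p = 895/11 ≈ 81.3636, Q = 695/11 ≈ 63.1818.
Expenditure moves from 89×25 = 2225 to 81.3636×63.1818 = 5140.7025; change = +2915.70.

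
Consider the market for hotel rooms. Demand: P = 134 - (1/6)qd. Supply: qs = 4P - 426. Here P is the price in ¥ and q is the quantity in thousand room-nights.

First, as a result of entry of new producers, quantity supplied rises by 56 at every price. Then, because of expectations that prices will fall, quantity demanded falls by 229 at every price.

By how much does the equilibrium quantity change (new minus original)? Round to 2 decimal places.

Before the shock: 804 - 6P = 4P - 426 ⇒ 1230 = 10P ⇒ P = 123, q = 66.
With the change applied: demand qd = 575 - 6P, supply qs = 4P - 370.
Setting them equal: 575 - 6P = 4P - 370 → 945 = 10P, so P = 94.5 and q = 8.
Δq = 8 − 66 = -58.00.

-58.00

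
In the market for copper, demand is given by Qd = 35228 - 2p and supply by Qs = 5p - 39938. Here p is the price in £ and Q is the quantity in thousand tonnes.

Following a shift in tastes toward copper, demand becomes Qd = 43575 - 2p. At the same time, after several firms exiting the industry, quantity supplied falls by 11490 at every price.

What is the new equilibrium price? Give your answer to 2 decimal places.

Solve the original market: 35228 - 2p = 5p - 39938, hence p = 10738 and Q = 13752.
The new curves are Qd = 43575 - 2p (demand) and Qs = 5p - 51428 (supply).
Equate the new curves: 43575 - 2p = 5p - 51428, giving 95003 = 7p, p = 95003/7 ≈ 13571.8571, Q = 115019/7 ≈ 16431.2857.

13571.86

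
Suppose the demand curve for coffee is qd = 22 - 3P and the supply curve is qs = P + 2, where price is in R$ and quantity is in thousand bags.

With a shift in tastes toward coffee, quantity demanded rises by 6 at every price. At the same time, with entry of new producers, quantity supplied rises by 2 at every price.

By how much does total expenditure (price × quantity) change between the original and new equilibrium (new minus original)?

Solve the original market: 22 - 3P = P + 2, hence P = 5 and q = 7.
The shock moves the curves to qd = 28 - 3P and qs = P + 4.
Equate the new curves: 28 - 3P = P + 4, giving 24 = 4P, P = 6, q = 10.
Expenditure moves from 5×7 = 35 to 6×10 = 60; change = +25.

+25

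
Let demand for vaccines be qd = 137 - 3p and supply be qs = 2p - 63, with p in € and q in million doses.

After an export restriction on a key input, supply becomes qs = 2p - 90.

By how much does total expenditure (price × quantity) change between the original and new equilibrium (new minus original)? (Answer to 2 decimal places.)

Original equilibrium: 137 - 3p = 2p - 63 gives 200 = 5p, so p = 40 and q = 17.
With the change applied: demand qd = 137 - 3p, supply qs = 2p - 90.
New equilibrium: 137 - 3p = 2p - 90 ⇒ 227 = 5p ⇒ p = 45.4, q = 0.8.
Expenditure moves from 40×17 = 680 to 45.4×0.8 = 36.32; change = -643.68.

-643.68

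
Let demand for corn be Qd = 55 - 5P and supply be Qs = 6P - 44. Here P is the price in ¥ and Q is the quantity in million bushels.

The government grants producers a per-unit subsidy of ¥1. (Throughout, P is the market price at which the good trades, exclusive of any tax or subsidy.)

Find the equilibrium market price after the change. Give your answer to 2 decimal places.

Original equilibrium: 55 - 5P = 6P - 44 gives 99 = 11P, so P = 9 and Q = 10.
Since sellers receive the price plus the subsidy, the effective supply curve becomes Qs = 6P - 38.
Clearing the new market: 55 - 5P = 6P - 38, so P = 93/11 ≈ 8.4545 and Q = 140/11 ≈ 12.7273.

8.45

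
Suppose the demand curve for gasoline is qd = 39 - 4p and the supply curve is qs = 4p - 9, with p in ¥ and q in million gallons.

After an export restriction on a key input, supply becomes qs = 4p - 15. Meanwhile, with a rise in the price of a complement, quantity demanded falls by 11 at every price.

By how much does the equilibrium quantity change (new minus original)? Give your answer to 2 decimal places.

Original equilibrium: 39 - 4p = 4p - 9 gives 48 = 8p, so p = 6 and q = 15.
After the shift, demand is qd = 28 - 4p and supply is qs = 4p - 15.
Setting them equal: 28 - 4p = 4p - 15 → 43 = 8p, so p = 5.375 and q = 6.5.
Δq = 6.5 − 15 = -8.50.

-8.50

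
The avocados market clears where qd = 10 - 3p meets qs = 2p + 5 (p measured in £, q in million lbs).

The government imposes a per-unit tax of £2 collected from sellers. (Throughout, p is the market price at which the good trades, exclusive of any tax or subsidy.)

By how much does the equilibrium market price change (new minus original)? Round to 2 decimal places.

Solve the original market: 10 - 3p = 2p + 5, hence p = 1 and q = 7.
Since sellers keep the price net of the tax, the effective supply curve becomes qs = 2p + 1.
Clearing the new market: 10 - 3p = 2p + 1, so p = 1.8 and q = 4.6.
Δp = 1.8 − 1 = +0.80.

+0.80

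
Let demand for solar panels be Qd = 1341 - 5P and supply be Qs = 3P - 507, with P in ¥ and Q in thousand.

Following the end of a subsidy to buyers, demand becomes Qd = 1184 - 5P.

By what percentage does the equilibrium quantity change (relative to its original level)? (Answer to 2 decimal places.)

Before the shock: 1341 - 5P = 3P - 507 ⇒ 1848 = 8P ⇒ P = 231, Q = 186.
With the change applied: demand Qd = 1184 - 5P, supply Qs = 3P - 507.
Setting them equal: 1184 - 5P = 3P - 507 → 1691 = 8P, so P = 211.375 and Q = 127.125.
%ΔQ = (127.125 − 186) / 186 × 100 = -31.65%.

-31.65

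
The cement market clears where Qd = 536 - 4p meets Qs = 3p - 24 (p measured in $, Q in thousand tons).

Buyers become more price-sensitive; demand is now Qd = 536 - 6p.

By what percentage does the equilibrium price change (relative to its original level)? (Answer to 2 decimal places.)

Before the shock: 536 - 4p = 3p - 24 ⇒ 560 = 7p ⇒ p = 80, Q = 216.
The shock moves the curves to Qd = 536 - 6p and Qs = 3p - 24.
New equilibrium: 536 - 6p = 3p - 24 ⇒ 560 = 9p ⇒ p = 560/9 ≈ 62.2222, Q = 488/3 ≈ 162.6667.
%Δp = (62.2222 − 80) / 80 × 100 = -22.22%.

-22.22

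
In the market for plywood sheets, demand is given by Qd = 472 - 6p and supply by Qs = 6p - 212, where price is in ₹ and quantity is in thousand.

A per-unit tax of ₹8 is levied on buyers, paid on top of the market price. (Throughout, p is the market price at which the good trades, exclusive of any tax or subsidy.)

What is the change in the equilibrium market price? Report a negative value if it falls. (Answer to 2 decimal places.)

Original equilibrium: 472 - 6p = 6p - 212 gives 684 = 12p, so p = 57 and Q = 130.
Since buyers pay the price plus the tax, the effective demand curve becomes Qd = 424 - 6p.
Equate the new curves: 424 - 6p = 6p - 212, giving 636 = 12p, p = 53, Q = 106.
Δp = 53 − 57 = -4.00.

-4.00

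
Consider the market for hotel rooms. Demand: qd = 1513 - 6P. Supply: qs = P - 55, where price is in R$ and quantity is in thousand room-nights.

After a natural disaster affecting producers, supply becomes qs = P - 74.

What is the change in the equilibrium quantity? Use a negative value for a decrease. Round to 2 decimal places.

Solve the original market: 1513 - 6P = P - 55, hence P = 224 and q = 169.
With the change applied: demand qd = 1513 - 6P, supply qs = P - 74.
Setting them equal: 1513 - 6P = P - 74 → 1587 = 7P, so P = 1587/7 ≈ 226.7143 and q = 1069/7 ≈ 152.7143.
Δq = 152.7143 − 169 = -16.29.

-16.29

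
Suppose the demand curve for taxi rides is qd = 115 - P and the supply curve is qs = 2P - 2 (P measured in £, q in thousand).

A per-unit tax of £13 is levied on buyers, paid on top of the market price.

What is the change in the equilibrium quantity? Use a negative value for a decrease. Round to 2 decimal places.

-8.67

Solve the original market: 115 - P = 2P - 2, hence P = 39 and q = 76.
Since buyers pay the price plus the tax, the effective demand curve becomes qd = 102 - P.
Clearing the new market: 102 - P = 2P - 2, so P = 104/3 ≈ 34.6667 and q = 202/3 ≈ 67.3333.
Δq = 67.3333 − 76 = -8.67.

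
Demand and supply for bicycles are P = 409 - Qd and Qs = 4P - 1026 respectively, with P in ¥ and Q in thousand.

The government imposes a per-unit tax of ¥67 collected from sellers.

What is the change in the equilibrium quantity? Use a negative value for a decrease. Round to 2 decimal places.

Before the shock: 409 - P = 4P - 1026 ⇒ 1435 = 5P ⇒ P = 287, Q = 122.
Since sellers keep the price net of the tax, the effective supply curve becomes Qs = 4P - 1294.
Clearing the new market: 409 - P = 4P - 1294, so P = 340.6 and Q = 68.4.
ΔQ = 68.4 − 122 = -53.60.

-53.60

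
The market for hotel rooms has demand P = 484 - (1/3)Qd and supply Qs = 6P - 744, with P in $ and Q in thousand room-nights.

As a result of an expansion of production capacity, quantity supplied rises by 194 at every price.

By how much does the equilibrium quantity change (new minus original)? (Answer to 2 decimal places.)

+64.67

Solve the original market: 1452 - 3P = 6P - 744, hence P = 244 and Q = 720.
With the change applied: demand Qd = 1452 - 3P, supply Qs = 6P - 550.
Clearing the new market: 1452 - 3P = 6P - 550, so P = 2002/9 ≈ 222.4444 and Q = 2354/3 ≈ 784.6667.
ΔQ = 784.6667 − 720 = +64.67.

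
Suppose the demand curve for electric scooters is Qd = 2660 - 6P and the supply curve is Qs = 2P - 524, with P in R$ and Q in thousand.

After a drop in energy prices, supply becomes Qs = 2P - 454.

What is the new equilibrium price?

389.25

Initially, 2660 - 6P = 2P - 524, so 3184 = 8P and P = 398, Q = 272.
With the change applied: demand Qd = 2660 - 6P, supply Qs = 2P - 454.
Clearing the new market: 2660 - 6P = 2P - 454, so P = 389.25 and Q = 324.5.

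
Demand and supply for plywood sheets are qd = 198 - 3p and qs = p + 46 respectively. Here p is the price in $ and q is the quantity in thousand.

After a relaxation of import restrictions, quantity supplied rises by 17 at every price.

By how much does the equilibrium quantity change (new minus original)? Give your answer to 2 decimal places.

+12.75

Solve the original market: 198 - 3p = p + 46, hence p = 38 and q = 84.
The new curves are qd = 198 - 3p (demand) and qs = p + 63 (supply).
Setting them equal: 198 - 3p = p + 63 → 135 = 4p, so p = 33.75 and q = 96.75.
Δq = 96.75 − 84 = +12.75.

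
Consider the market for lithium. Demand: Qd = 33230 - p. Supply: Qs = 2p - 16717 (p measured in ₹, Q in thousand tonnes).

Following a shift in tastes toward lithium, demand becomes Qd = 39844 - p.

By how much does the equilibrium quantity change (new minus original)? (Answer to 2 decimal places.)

Initially, 33230 - p = 2p - 16717, so 49947 = 3p and p = 16649, Q = 16581.
After the shift, demand is Qd = 39844 - p and supply is Qs = 2p - 16717.
Clearing the new market: 39844 - p = 2p - 16717, so p = 56561/3 ≈ 18853.6667 and Q = 62971/3 ≈ 20990.3333.
ΔQ = 20990.3333 − 16581 = +4409.33.

+4409.33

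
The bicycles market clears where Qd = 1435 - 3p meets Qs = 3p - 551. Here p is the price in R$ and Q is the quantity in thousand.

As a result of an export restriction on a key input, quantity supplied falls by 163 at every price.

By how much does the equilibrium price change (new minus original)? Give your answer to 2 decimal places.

+27.17

Initially, 1435 - 3p = 3p - 551, so 1986 = 6p and p = 331, Q = 442.
After the shift, demand is Qd = 1435 - 3p and supply is Qs = 3p - 714.
Setting them equal: 1435 - 3p = 3p - 714 → 2149 = 6p, so p = 2149/6 ≈ 358.1667 and Q = 360.5.
Δp = 358.1667 − 331 = +27.17.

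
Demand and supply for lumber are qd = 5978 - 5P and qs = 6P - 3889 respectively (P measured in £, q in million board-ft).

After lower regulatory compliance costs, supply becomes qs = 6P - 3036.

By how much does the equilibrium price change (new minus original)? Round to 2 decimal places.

Initially, 5978 - 5P = 6P - 3889, so 9867 = 11P and P = 897, q = 1493.
After the shift, demand is qd = 5978 - 5P and supply is qs = 6P - 3036.
Clearing the new market: 5978 - 5P = 6P - 3036, so P = 9014/11 ≈ 819.4545 and q = 20688/11 ≈ 1880.7273.
ΔP = 819.4545 − 897 = -77.55.

-77.55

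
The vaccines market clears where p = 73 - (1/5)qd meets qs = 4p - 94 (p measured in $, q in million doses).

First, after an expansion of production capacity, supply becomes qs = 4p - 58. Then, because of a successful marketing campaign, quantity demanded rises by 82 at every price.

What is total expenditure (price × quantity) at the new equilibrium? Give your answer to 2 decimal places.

9339.38

Original equilibrium: 365 - 5p = 4p - 94 gives 459 = 9p, so p = 51 and q = 110.
The new curves are qd = 447 - 5p (demand) and qs = 4p - 58 (supply).
Setting them equal: 447 - 5p = 4p - 58 → 505 = 9p, so p = 505/9 ≈ 56.1111 and q = 1498/9 ≈ 166.4444.
New expenditure = 56.1111 × 166.4444 = 9339.38.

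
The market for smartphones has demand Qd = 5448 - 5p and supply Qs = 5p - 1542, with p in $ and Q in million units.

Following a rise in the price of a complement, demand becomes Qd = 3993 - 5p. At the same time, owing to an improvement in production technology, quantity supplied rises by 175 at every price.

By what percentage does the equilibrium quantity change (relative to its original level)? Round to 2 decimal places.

Solve the original market: 5448 - 5p = 5p - 1542, hence p = 699 and Q = 1953.
The new curves are Qd = 3993 - 5p (demand) and Qs = 5p - 1367 (supply).
Setting them equal: 3993 - 5p = 5p - 1367 → 5360 = 10p, so p = 536 and Q = 1313.
%ΔQ = (1313 − 1953) / 1953 × 100 = -32.77%.

-32.77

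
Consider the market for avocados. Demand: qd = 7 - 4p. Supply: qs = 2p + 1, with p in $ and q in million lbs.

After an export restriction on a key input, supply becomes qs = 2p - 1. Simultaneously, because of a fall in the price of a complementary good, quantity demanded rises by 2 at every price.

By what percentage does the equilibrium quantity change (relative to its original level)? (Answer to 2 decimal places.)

Solve the original market: 7 - 4p = 2p + 1, hence p = 1 and q = 3.
The new curves are qd = 9 - 4p (demand) and qs = 2p - 1 (supply).
Clearing the new market: 9 - 4p = 2p - 1, so p = 5/3 ≈ 1.6667 and q = 7/3 ≈ 2.3333.
%Δq = (2.3333 − 3) / 3 × 100 = -22.22%.

-22.22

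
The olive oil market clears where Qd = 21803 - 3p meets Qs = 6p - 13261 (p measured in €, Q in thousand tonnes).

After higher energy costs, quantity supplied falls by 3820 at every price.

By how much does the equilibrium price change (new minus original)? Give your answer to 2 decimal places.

+424.44

Initially, 21803 - 3p = 6p - 13261, so 35064 = 9p and p = 3896, Q = 10115.
The shock moves the curves to Qd = 21803 - 3p and Qs = 6p - 17081.
Clearing the new market: 21803 - 3p = 6p - 17081, so p = 38884/9 ≈ 4320.4444 and Q = 26525/3 ≈ 8841.6667.
Δp = 4320.4444 − 3896 = +424.44.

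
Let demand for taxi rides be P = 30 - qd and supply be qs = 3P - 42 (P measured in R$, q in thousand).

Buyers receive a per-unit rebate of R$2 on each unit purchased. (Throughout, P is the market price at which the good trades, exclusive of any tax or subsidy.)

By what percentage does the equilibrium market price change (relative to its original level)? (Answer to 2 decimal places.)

Initially, 30 - P = 3P - 42, so 72 = 4P and P = 18, q = 12.
Since buyers' out-of-pocket price is the market price minus the rebate, the effective demand curve becomes qd = 32 - P.
New equilibrium: 32 - P = 3P - 42 ⇒ 74 = 4P ⇒ P = 18.5, q = 13.5.
%ΔP = (18.5 − 18) / 18 × 100 = +2.78%.

+2.78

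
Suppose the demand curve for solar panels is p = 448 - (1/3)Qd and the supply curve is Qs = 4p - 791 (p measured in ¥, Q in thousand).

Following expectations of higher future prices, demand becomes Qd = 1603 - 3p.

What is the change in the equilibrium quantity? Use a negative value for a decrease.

+148

Initially, 1344 - 3p = 4p - 791, so 2135 = 7p and p = 305, Q = 429.
After the shift, demand is Qd = 1603 - 3p and supply is Qs = 4p - 791.
Clearing the new market: 1603 - 3p = 4p - 791, so p = 342 and Q = 577.
ΔQ = 577 − 429 = +148.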